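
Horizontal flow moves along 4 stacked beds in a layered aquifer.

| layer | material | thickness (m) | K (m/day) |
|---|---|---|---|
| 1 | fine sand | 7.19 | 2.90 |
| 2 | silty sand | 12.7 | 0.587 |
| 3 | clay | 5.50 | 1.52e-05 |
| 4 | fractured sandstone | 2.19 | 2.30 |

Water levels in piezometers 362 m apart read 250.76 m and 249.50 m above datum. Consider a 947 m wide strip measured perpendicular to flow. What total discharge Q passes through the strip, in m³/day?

110

Flow is parallel to layering, so each bed carries its own Darcy discharge and the transmissivities add.
Σ(K_i·b_i) = 2.90×7.19 + 0.587×12.7 + 1.52e-05×5.50 + 2.30×2.19 = 33.34 m²/day.
Hydraulic gradient i = (250.76 − 249.50) / 362 = 1.26 / 362 = 0.003481.
Q = Σ(K_i·b_i) · W · i = 33.34 × 947 × 0.003481 = 109.9 m³/day.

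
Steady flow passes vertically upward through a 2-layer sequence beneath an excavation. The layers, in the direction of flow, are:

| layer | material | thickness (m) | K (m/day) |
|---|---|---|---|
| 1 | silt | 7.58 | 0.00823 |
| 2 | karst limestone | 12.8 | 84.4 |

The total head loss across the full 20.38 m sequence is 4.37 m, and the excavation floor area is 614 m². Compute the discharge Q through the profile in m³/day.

2.91

Flow is perpendicular to layering, so the layers act in series and the equivalent K is the thickness-weighted harmonic mean.
Total thickness L = 7.58 + 12.8 = 20.38 m.
Σ(b_i/K_i) = 7.58/0.00823 + 12.8/84.4 = 921.2 d.
K_eq = L / Σ(b_i/K_i) = 20.38 / 921.2 = 0.02212 m/day.
Q = K_eq · A · (Δh/L) = 0.02212 × 614 × (4.37/20.38) = 2.913 m³/day.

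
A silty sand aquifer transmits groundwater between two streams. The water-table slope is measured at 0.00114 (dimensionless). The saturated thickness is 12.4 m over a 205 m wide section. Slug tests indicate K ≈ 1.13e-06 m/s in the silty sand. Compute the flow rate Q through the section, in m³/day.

Convert K: 1.13e-06 m/s × 86400 = 0.09763 m/day.
Cross-sectional area A = 205 × 12.4 = 2542 m².
Hydraulic gradient i = 0.00114.
Darcy's law: Q = K · A · i = 0.09763 × 2542 × 0.001140 = 0.2829 m³/day.

0.283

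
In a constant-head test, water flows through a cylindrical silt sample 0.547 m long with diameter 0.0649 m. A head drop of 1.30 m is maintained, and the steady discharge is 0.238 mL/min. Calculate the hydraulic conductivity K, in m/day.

Cross-sectional area A = π·(d/2)² = π × (0.0649/2)² = 0.003308 m².
Convert discharge: 0.238 mL/min = 3.967e-09 m³/s.
Darcy's law rearranged: K = Q·L / (A·Δh) = 3.967e-09 × 0.547 / (0.003308 × 1.30) = 5.045e-07 m/s = 0.04359 m/day.

0.0436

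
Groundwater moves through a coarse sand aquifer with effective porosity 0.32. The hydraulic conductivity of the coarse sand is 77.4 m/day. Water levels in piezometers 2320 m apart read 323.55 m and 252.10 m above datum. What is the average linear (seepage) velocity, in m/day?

7.45

Hydraulic gradient i = (323.55 − 252.10) / 2320 = 71.45 / 2320 = 0.03080.
Darcy flux q = K · i = 77.40 × 0.03080 = 2.384 m/day.
Seepage velocity v = q / n_e = 2.384 / 0.32 = 7.449 m/day.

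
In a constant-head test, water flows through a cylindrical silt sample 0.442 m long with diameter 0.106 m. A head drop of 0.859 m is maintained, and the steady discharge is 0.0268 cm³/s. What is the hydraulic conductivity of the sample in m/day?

Cross-sectional area A = π·(d/2)² = π × (0.106/2)² = 0.008825 m².
Convert discharge: 0.0268 cm³/s = 2.680e-08 m³/s.
Darcy's law rearranged: K = Q·L / (A·Δh) = 2.680e-08 × 0.442 / (0.008825 × 0.859) = 1.563e-06 m/s = 0.1350 m/day.

0.135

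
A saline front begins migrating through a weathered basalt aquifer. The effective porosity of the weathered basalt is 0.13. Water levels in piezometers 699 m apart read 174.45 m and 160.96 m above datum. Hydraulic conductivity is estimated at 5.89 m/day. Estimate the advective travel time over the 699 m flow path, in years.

Hydraulic gradient i = (174.45 − 160.96) / 699 = 13.49 / 699 = 0.01930.
Darcy flux q = K · i = 5.890 × 0.01930 = 0.1137 m/day.
Seepage velocity v = q / n_e = 0.1137 / 0.13 = 0.8744 m/day.
Travel time t = L / v = 699 / 0.8744 = 799.4 days = 2.189 years.

2.19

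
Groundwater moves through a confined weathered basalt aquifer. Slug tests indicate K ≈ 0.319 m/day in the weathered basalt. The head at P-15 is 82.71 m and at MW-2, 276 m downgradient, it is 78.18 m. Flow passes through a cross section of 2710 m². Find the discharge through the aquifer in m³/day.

Hydraulic gradient i = (82.71 − 78.18) / 276 = 4.53 / 276 = 0.01641.
Darcy's law: Q = K · A · i = 0.3190 × 2710 × 0.01641 = 14.19 m³/day.

14.2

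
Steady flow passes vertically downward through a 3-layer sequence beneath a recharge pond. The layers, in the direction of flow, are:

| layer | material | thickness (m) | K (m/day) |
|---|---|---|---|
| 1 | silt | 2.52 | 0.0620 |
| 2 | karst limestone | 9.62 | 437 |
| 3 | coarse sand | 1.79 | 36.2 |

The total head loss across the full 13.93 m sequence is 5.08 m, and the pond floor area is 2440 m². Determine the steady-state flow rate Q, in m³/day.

304

Flow is perpendicular to layering, so the layers act in series and the equivalent K is the thickness-weighted harmonic mean.
Total thickness L = 2.52 + 9.62 + 1.79 = 13.93 m.
Σ(b_i/K_i) = 2.52/0.0620 + 9.62/437 + 1.79/36.2 = 40.72 d.
K_eq = L / Σ(b_i/K_i) = 13.93 / 40.72 = 0.3421 m/day.
Q = K_eq · A · (Δh/L) = 0.3421 × 2440 × (5.08/13.93) = 304.4 m³/day.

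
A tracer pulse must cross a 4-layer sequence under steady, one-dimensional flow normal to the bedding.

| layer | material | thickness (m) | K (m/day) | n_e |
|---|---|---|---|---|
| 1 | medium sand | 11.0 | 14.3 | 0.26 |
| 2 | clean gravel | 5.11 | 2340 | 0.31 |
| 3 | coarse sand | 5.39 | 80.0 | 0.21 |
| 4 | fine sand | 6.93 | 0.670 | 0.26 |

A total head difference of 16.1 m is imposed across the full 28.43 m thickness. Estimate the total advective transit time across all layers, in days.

5.12

With flow normal to the layers, continuity requires the same specific discharge q through every layer.
Σ(b_i/K_i) = 11.0/14.3 + 5.11/2340 + 5.39/80.0 + 6.93/0.670 = 11.18 d.
q = Δh / Σ(b_i/K_i) = 16.1 / 11.18 = 1.440 m/day.
In each layer the seepage velocity is v_i = q/n_i, so the layer transit time is t_i = b_i·n_i / q:
  layer 1 (medium sand): t_1 = 11.0 × 0.26 / 1.440 = 1.986 d
  layer 2 (clean gravel): t_2 = 5.11 × 0.31 / 1.440 = 1.100 d
  layer 3 (coarse sand): t_3 = 5.39 × 0.21 / 1.440 = 0.7861 d
  layer 4 (fine sand): t_4 = 6.93 × 0.26 / 1.440 = 1.251 d
Total t = Σ t_i = 5.124 days.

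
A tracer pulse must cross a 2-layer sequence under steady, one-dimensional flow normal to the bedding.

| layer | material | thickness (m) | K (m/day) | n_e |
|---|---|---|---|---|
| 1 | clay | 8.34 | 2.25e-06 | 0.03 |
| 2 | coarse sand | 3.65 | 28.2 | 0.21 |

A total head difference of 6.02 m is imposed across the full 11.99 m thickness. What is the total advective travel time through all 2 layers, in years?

1710

With flow normal to the layers, continuity requires the same specific discharge q through every layer.
Σ(b_i/K_i) = 8.34/2.25e-06 + 3.65/28.2 = 3.707e+06 d.
q = Δh / Σ(b_i/K_i) = 6.02 / 3.707e+06 = 1.624e-06 m/day.
In each layer the seepage velocity is v_i = q/n_i, so the layer transit time is t_i = b_i·n_i / q:
  layer 1 (clay): t_1 = 8.34 × 0.03 / 1.624e-06 = 1.541e+05 d
  layer 2 (coarse sand): t_2 = 3.65 × 0.21 / 1.624e-06 = 4.720e+05 d
Total t = Σ t_i = 6.260e+05 days = 1714 years.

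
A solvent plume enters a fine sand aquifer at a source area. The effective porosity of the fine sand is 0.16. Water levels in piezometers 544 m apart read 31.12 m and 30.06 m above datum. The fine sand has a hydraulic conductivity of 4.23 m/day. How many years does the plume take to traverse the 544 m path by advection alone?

Hydraulic gradient i = (31.12 − 30.06) / 544 = 1.06 / 544 = 0.001949.
Darcy flux q = K · i = 4.230 × 0.001949 = 0.008242 m/day.
Seepage velocity v = q / n_e = 0.008242 / 0.16 = 0.05151 m/day.
Travel time t = L / v = 544 / 0.05151 = 10560 days = 28.91 years.

28.9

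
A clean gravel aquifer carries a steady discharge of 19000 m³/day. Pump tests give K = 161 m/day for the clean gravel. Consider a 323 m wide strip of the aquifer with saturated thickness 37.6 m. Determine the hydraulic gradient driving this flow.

0.00972

Cross-sectional area A = 323 × 37.6 = 12145 m².
From Q = K·A·i, i = Q / (K·A) = 19000 / (161.0 × 12145) = 0.009717.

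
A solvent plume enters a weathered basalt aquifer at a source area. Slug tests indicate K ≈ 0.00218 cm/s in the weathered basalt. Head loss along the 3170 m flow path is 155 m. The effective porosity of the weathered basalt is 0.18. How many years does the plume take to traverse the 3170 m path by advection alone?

Convert K: 0.00218 cm/s × 864 = 1.884 m/day.
Hydraulic gradient i = Δh / L = 155 / 3170 = 0.04890.
Darcy flux q = K · i = 1.884 × 0.04890 = 0.09210 m/day.
Seepage velocity v = q / n_e = 0.09210 / 0.18 = 0.5116 m/day.
Travel time t = L / v = 3170 / 0.5116 = 6196 days = 16.96 years.

17.0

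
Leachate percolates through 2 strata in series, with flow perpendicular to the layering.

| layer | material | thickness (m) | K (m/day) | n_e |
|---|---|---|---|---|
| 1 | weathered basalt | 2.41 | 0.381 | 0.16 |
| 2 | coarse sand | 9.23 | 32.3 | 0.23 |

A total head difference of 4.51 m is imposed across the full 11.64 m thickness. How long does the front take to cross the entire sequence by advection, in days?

With flow normal to the layers, continuity requires the same specific discharge q through every layer.
Σ(b_i/K_i) = 2.41/0.381 + 9.23/32.3 = 6.611 d.
q = Δh / Σ(b_i/K_i) = 4.51 / 6.611 = 0.6822 m/day.
In each layer the seepage velocity is v_i = q/n_i, so the layer transit time is t_i = b_i·n_i / q:
  layer 1 (weathered basalt): t_1 = 2.41 × 0.16 / 0.6822 = 0.5653 d
  layer 2 (coarse sand): t_2 = 9.23 × 0.23 / 0.6822 = 3.112 d
Total t = Σ t_i = 3.677 days.

3.68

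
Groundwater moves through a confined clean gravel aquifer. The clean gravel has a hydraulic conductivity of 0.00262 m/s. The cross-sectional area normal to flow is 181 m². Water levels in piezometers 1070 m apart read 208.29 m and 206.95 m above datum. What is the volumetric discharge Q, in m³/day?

Convert K: 0.00262 m/s × 86400 = 226.4 m/day.
Hydraulic gradient i = (208.29 − 206.95) / 1070 = 1.34 / 1070 = 0.001252.
Darcy's law: Q = K · A · i = 226.4 × 181.0 × 0.001252 = 51.31 m³/day.

51.3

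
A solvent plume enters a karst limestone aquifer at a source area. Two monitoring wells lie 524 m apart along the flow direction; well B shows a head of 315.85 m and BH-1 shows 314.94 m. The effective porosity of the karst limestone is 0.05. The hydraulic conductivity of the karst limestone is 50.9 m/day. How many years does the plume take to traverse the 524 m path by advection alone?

Hydraulic gradient i = (315.85 − 314.94) / 524 = 0.91 / 524 = 0.001737.
Darcy flux q = K · i = 50.90 × 0.001737 = 0.08840 m/day.
Seepage velocity v = q / n_e = 0.08840 / 0.05 = 1.768 m/day.
Travel time t = L / v = 524 / 1.768 = 296.4 days = 0.8115 years.

0.811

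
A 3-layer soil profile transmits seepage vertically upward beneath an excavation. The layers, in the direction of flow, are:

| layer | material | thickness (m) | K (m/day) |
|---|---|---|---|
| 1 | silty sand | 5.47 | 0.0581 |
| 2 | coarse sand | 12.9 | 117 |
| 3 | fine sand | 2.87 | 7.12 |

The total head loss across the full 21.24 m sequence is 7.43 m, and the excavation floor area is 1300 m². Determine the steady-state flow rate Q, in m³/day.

Flow is perpendicular to layering, so the layers act in series and the equivalent K is the thickness-weighted harmonic mean.
Total thickness L = 5.47 + 12.9 + 2.87 = 21.24 m.
Σ(b_i/K_i) = 5.47/0.0581 + 12.9/117 + 2.87/7.12 = 94.66 d.
K_eq = L / Σ(b_i/K_i) = 21.24 / 94.66 = 0.2244 m/day.
Q = K_eq · A · (Δh/L) = 0.2244 × 1300 × (7.43/21.24) = 102.0 m³/day.

102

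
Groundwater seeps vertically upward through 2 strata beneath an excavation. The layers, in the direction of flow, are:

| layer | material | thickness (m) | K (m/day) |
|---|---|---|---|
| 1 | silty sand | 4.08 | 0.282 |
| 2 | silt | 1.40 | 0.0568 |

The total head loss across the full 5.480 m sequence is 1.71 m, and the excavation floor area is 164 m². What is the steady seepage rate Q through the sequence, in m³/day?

Flow is perpendicular to layering, so the layers act in series and the equivalent K is the thickness-weighted harmonic mean.
Total thickness L = 4.08 + 1.40 = 5.480 m.
Σ(b_i/K_i) = 4.08/0.282 + 1.40/0.0568 = 39.12 d.
K_eq = L / Σ(b_i/K_i) = 5.480 / 39.12 = 0.1401 m/day.
Q = K_eq · A · (Δh/L) = 0.1401 × 164 × (1.71/5.480) = 7.169 m³/day.

7.17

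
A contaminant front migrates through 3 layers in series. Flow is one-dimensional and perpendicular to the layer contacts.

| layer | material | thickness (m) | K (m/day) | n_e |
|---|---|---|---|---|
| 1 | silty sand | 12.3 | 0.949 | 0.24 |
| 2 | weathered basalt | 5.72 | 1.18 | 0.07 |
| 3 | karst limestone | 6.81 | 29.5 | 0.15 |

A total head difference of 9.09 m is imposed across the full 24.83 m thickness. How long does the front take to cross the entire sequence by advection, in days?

8.68

With flow normal to the layers, continuity requires the same specific discharge q through every layer.
Σ(b_i/K_i) = 12.3/0.949 + 5.72/1.18 + 6.81/29.5 = 18.04 d.
q = Δh / Σ(b_i/K_i) = 9.09 / 18.04 = 0.5039 m/day.
In each layer the seepage velocity is v_i = q/n_i, so the layer transit time is t_i = b_i·n_i / q:
  layer 1 (silty sand): t_1 = 12.3 × 0.24 / 0.5039 = 5.858 d
  layer 2 (weathered basalt): t_2 = 5.72 × 0.07 / 0.5039 = 0.7946 d
  layer 3 (karst limestone): t_3 = 6.81 × 0.15 / 0.5039 = 2.027 d
Total t = Σ t_i = 8.680 days.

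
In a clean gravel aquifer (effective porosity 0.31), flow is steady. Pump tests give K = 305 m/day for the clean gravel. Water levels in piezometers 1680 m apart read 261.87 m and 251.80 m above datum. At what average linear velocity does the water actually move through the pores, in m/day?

5.90

Hydraulic gradient i = (261.87 − 251.80) / 1680 = 10.07 / 1680 = 0.005994.
Darcy flux q = K · i = 305.0 × 0.005994 = 1.828 m/day.
Seepage velocity v = q / n_e = 1.828 / 0.31 = 5.897 m/day.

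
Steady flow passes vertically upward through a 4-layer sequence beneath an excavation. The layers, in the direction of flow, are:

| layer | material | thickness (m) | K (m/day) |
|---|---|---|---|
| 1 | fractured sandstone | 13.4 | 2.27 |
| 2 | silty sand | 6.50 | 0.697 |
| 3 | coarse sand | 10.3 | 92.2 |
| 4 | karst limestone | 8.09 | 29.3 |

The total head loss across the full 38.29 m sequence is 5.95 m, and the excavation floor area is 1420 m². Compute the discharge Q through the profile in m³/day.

541

Flow is perpendicular to layering, so the layers act in series and the equivalent K is the thickness-weighted harmonic mean.
Total thickness L = 13.4 + 6.50 + 10.3 + 8.09 = 38.29 m.
Σ(b_i/K_i) = 13.4/2.27 + 6.50/0.697 + 10.3/92.2 + 8.09/29.3 = 15.62 d.
K_eq = L / Σ(b_i/K_i) = 38.29 / 15.62 = 2.452 m/day.
Q = K_eq · A · (Δh/L) = 2.452 × 1420 × (5.95/38.29) = 541.0 m³/day.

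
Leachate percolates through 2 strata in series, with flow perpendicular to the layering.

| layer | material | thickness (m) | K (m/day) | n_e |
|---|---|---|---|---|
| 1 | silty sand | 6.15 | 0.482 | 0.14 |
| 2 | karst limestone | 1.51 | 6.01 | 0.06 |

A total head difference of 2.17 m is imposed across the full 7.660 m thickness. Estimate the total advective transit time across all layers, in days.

5.71

With flow normal to the layers, continuity requires the same specific discharge q through every layer.
Σ(b_i/K_i) = 6.15/0.482 + 1.51/6.01 = 13.01 d.
q = Δh / Σ(b_i/K_i) = 2.17 / 13.01 = 0.1668 m/day.
In each layer the seepage velocity is v_i = q/n_i, so the layer transit time is t_i = b_i·n_i / q:
  layer 1 (silty sand): t_1 = 6.15 × 0.14 / 0.1668 = 5.162 d
  layer 2 (karst limestone): t_2 = 1.51 × 0.06 / 0.1668 = 0.5432 d
Total t = Σ t_i = 5.705 days.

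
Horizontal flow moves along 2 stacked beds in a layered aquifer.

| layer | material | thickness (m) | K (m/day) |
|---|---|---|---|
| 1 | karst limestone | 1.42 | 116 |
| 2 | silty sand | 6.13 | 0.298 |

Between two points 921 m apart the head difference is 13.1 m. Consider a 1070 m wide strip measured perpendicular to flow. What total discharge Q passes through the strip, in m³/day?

Flow is parallel to layering, so each bed carries its own Darcy discharge and the transmissivities add.
Σ(K_i·b_i) = 116×1.42 + 0.298×6.13 = 166.5 m²/day.
Hydraulic gradient i = Δh / L = 13.1 / 921 = 0.01422.
Q = Σ(K_i·b_i) · W · i = 166.5 × 1070 × 0.01422 = 2535 m³/day.

2530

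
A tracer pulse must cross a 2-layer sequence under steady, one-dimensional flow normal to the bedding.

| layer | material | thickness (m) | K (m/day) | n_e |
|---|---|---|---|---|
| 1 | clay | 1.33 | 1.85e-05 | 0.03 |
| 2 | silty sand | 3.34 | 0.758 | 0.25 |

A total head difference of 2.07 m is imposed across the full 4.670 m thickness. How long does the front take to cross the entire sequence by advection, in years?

With flow normal to the layers, continuity requires the same specific discharge q through every layer.
Σ(b_i/K_i) = 1.33/1.85e-05 + 3.34/0.758 = 71896 d.
q = Δh / Σ(b_i/K_i) = 2.07 / 71896 = 2.879e-05 m/day.
In each layer the seepage velocity is v_i = q/n_i, so the layer transit time is t_i = b_i·n_i / q:
  layer 1 (clay): t_1 = 1.33 × 0.03 / 2.879e-05 = 1386 d
  layer 2 (silty sand): t_2 = 3.34 × 0.25 / 2.879e-05 = 29002 d
Total t = Σ t_i = 30387 days = 83.20 years.

83.2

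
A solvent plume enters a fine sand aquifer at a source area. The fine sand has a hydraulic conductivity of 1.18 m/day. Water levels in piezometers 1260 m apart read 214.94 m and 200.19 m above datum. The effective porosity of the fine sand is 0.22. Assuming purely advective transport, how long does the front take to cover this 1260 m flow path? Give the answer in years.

54.9

Hydraulic gradient i = (214.94 − 200.19) / 1260 = 14.75 / 1260 = 0.01171.
Darcy flux q = K · i = 1.180 × 0.01171 = 0.01381 m/day.
Seepage velocity v = q / n_e = 0.01381 / 0.22 = 0.06279 m/day.
Travel time t = L / v = 1260 / 0.06279 = 20067 days = 54.94 years.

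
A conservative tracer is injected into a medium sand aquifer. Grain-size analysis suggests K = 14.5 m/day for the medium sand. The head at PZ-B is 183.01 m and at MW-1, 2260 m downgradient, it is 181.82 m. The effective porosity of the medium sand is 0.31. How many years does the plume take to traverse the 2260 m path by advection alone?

251

Hydraulic gradient i = (183.01 − 181.82) / 2260 = 1.19 / 2260 = 0.0005265.
Darcy flux q = K · i = 14.50 × 0.0005265 = 0.007635 m/day.
Seepage velocity v = q / n_e = 0.007635 / 0.31 = 0.02463 m/day.
Travel time t = L / v = 2260 / 0.02463 = 91762 days = 251.2 years.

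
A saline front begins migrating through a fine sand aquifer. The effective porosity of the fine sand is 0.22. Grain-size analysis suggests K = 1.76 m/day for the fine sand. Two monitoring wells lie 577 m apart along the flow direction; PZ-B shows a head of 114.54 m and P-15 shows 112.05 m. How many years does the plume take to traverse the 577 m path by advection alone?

45.8

Hydraulic gradient i = (114.54 − 112.05) / 577 = 2.49 / 577 = 0.004315.
Darcy flux q = K · i = 1.760 × 0.004315 = 0.007595 m/day.
Seepage velocity v = q / n_e = 0.007595 / 0.22 = 0.03452 m/day.
Travel time t = L / v = 577 / 0.03452 = 16713 days = 45.76 years.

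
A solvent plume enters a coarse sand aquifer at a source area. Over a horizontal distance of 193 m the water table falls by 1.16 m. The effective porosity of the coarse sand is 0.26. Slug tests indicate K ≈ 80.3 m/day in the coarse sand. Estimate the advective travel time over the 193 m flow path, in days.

104

Hydraulic gradient i = Δh / L = 1.16 / 193 = 0.006010.
Darcy flux q = K · i = 80.30 × 0.006010 = 0.4826 m/day.
Seepage velocity v = q / n_e = 0.4826 / 0.26 = 1.856 m/day.
Travel time t = L / v = 193 / 1.856 = 104.0 days.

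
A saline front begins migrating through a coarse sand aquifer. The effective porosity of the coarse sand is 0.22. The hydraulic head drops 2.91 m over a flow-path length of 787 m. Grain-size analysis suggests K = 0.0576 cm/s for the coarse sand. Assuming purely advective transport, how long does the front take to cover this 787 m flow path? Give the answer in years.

Convert K: 0.0576 cm/s × 864 = 49.77 m/day.
Hydraulic gradient i = Δh / L = 2.91 / 787 = 0.003698.
Darcy flux q = K · i = 49.77 × 0.003698 = 0.1840 m/day.
Seepage velocity v = q / n_e = 0.1840 / 0.22 = 0.8364 m/day.
Travel time t = L / v = 787 / 0.8364 = 940.9 days = 2.576 years.

2.58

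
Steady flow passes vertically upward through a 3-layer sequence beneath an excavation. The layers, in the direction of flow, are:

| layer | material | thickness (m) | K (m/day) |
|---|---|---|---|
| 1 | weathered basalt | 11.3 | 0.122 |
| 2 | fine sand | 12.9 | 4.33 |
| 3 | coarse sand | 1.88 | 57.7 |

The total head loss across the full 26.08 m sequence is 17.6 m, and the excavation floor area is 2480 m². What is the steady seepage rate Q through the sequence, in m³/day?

456

Flow is perpendicular to layering, so the layers act in series and the equivalent K is the thickness-weighted harmonic mean.
Total thickness L = 11.3 + 12.9 + 1.88 = 26.08 m.
Σ(b_i/K_i) = 11.3/0.122 + 12.9/4.33 + 1.88/57.7 = 95.63 d.
K_eq = L / Σ(b_i/K_i) = 26.08 / 95.63 = 0.2727 m/day.
Q = K_eq · A · (Δh/L) = 0.2727 × 2480 × (17.6/26.08) = 456.4 m³/day.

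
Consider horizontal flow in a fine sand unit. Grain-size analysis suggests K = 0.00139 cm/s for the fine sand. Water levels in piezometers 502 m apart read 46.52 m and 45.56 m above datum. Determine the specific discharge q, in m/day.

0.00230

Convert K: 0.00139 cm/s × 864 = 1.201 m/day.
Hydraulic gradient i = (46.52 − 45.56) / 502 = 0.96 / 502 = 0.001912.
Specific discharge q = K · i = 1.201 × 0.001912 = 0.002297 m/day.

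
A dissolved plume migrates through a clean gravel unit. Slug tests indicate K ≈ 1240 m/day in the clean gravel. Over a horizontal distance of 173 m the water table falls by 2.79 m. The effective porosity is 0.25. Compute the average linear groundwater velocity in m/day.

80.0

Hydraulic gradient i = Δh / L = 2.79 / 173 = 0.01613.
Darcy flux q = K · i = 1240 × 0.01613 = 20.00 m/day.
Seepage velocity v = q / n_e = 20.00 / 0.25 = 79.99 m/day.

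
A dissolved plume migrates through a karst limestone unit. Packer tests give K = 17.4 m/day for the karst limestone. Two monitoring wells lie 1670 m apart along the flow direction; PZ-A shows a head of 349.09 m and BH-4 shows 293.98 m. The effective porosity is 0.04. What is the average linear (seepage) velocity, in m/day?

Hydraulic gradient i = (349.09 − 293.98) / 1670 = 55.11 / 1670 = 0.03300.
Darcy flux q = K · i = 17.40 × 0.03300 = 0.5742 m/day.
Seepage velocity v = q / n_e = 0.5742 / 0.04 = 14.35 m/day.

14.4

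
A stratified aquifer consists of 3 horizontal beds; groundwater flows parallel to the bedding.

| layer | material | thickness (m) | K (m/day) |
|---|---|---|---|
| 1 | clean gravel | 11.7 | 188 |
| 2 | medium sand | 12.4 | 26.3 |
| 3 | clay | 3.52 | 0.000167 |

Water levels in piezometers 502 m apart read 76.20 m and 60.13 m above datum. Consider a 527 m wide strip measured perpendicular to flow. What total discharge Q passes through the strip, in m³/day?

42600

Flow is parallel to layering, so each bed carries its own Darcy discharge and the transmissivities add.
Σ(K_i·b_i) = 188×11.7 + 26.3×12.4 + 0.000167×3.52 = 2526 m²/day.
Hydraulic gradient i = (76.20 − 60.13) / 502 = 16.07 / 502 = 0.03201.
Q = Σ(K_i·b_i) · W · i = 2526 × 527 × 0.03201 = 42610 m³/day.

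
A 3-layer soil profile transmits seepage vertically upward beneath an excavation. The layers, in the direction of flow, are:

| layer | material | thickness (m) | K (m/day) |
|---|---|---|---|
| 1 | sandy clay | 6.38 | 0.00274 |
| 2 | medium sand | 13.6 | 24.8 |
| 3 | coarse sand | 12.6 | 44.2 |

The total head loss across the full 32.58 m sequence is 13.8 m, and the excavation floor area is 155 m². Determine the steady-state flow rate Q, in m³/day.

0.918

Flow is perpendicular to layering, so the layers act in series and the equivalent K is the thickness-weighted harmonic mean.
Total thickness L = 6.38 + 13.6 + 12.6 = 32.58 m.
Σ(b_i/K_i) = 6.38/0.00274 + 13.6/24.8 + 12.6/44.2 = 2329 d.
K_eq = L / Σ(b_i/K_i) = 32.58 / 2329 = 0.01399 m/day.
Q = K_eq · A · (Δh/L) = 0.01399 × 155 × (13.8/32.58) = 0.9183 m³/day.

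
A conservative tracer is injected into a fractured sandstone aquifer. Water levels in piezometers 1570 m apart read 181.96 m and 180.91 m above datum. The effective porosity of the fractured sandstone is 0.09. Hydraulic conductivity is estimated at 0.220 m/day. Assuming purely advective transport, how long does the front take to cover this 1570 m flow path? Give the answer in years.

Hydraulic gradient i = (181.96 − 180.91) / 1570 = 1.05 / 1570 = 0.0006688.
Darcy flux q = K · i = 0.2200 × 0.0006688 = 0.0001471 m/day.
Seepage velocity v = q / n_e = 0.0001471 / 0.09 = 0.001635 m/day.
Travel time t = L / v = 1570 / 0.001635 = 9.604e+05 days = 2629 years.

2630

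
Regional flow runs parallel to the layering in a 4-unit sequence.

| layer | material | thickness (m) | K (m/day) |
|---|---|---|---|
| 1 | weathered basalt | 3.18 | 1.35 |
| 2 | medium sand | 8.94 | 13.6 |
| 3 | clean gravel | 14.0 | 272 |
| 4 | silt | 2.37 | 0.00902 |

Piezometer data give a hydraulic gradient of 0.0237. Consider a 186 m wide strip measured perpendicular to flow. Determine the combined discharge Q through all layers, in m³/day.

17300

Flow is parallel to layering, so each bed carries its own Darcy discharge and the transmissivities add.
Σ(K_i·b_i) = 1.35×3.18 + 13.6×8.94 + 272×14.0 + 0.00902×2.37 = 3934 m²/day.
Hydraulic gradient i = 0.0237.
Q = Σ(K_i·b_i) · W · i = 3934 × 186 × 0.02370 = 17341 m³/day.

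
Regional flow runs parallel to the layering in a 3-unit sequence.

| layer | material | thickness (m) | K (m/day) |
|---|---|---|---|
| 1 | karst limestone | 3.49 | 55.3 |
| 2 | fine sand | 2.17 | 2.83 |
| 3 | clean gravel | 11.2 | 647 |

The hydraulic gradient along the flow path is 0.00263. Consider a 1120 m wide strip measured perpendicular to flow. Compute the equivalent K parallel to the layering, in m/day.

442

Flow is parallel to layering, so each bed carries its own Darcy discharge and the transmissivities add.
Σ(K_i·b_i) = 55.3×3.49 + 2.83×2.17 + 647×11.2 = 7446 m²/day.
Total thickness b = 16.86 m, so K_eq = Σ(K_i·b_i)/b = 441.6 m/day.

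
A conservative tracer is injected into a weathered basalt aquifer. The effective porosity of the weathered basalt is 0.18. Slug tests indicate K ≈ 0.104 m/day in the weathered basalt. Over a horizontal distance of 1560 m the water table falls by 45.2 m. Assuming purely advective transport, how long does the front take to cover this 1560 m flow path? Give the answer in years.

Hydraulic gradient i = Δh / L = 45.2 / 1560 = 0.02897.
Darcy flux q = K · i = 0.1040 × 0.02897 = 0.003013 m/day.
Seepage velocity v = q / n_e = 0.003013 / 0.18 = 0.01674 m/day.
Travel time t = L / v = 1560 / 0.01674 = 93186 days = 255.1 years.

255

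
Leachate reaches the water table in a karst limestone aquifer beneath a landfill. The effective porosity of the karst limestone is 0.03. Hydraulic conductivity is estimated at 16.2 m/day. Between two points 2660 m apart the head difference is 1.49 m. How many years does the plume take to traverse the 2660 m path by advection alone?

Hydraulic gradient i = Δh / L = 1.49 / 2660 = 0.0005602.
Darcy flux q = K · i = 16.20 × 0.0005602 = 0.009074 m/day.
Seepage velocity v = q / n_e = 0.009074 / 0.03 = 0.3025 m/day.
Travel time t = L / v = 2660 / 0.3025 = 8794 days = 24.08 years.

24.1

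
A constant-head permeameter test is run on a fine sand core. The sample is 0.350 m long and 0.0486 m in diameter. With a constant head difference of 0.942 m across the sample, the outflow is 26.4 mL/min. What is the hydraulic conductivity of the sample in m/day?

Cross-sectional area A = π·(d/2)² = π × (0.0486/2)² = 0.001855 m².
Convert discharge: 26.4 mL/min = 4.400e-07 m³/s.
Darcy's law rearranged: K = Q·L / (A·Δh) = 4.400e-07 × 0.350 / (0.001855 × 0.942) = 8.813e-05 m/s = 7.614 m/day.

7.61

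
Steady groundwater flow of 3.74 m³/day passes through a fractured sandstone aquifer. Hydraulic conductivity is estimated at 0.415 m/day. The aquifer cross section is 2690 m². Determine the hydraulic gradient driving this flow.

From Q = K·A·i, i = Q / (K·A) = 3.74 / (0.4150 × 2690) = 0.003350.

0.00335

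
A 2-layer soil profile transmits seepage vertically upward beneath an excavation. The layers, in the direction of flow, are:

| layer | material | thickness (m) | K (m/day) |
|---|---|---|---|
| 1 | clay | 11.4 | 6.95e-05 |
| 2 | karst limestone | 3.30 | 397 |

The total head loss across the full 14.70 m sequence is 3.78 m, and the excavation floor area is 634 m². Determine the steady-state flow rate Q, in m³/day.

0.0146

Flow is perpendicular to layering, so the layers act in series and the equivalent K is the thickness-weighted harmonic mean.
Total thickness L = 11.4 + 3.30 = 14.70 m.
Σ(b_i/K_i) = 11.4/6.95e-05 + 3.30/397 = 1.640e+05 d.
K_eq = L / Σ(b_i/K_i) = 14.70 / 1.640e+05 = 8.962e-05 m/day.
Q = K_eq · A · (Δh/L) = 8.962e-05 × 634 × (3.78/14.70) = 0.01461 m³/day.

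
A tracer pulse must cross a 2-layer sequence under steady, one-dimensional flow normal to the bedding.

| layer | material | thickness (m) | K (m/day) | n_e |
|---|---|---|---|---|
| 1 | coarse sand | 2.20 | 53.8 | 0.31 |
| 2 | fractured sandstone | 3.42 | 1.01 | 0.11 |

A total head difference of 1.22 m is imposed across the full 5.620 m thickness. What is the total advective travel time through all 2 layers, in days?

2.97

With flow normal to the layers, continuity requires the same specific discharge q through every layer.
Σ(b_i/K_i) = 2.20/53.8 + 3.42/1.01 = 3.427 d.
q = Δh / Σ(b_i/K_i) = 1.22 / 3.427 = 0.3560 m/day.
In each layer the seepage velocity is v_i = q/n_i, so the layer transit time is t_i = b_i·n_i / q:
  layer 1 (coarse sand): t_1 = 2.20 × 0.31 / 0.3560 = 1.916 d
  layer 2 (fractured sandstone): t_2 = 3.42 × 0.11 / 0.3560 = 1.057 d
Total t = Σ t_i = 2.973 days.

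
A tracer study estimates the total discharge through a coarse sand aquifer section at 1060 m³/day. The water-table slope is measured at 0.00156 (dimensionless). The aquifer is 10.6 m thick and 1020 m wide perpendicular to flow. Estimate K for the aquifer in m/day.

Cross-sectional area A = 1020 × 10.6 = 10812 m².
Hydraulic gradient i = 0.00156.
From Q = K·A·i, K = Q / (A·i) = 1060 / (10812 × 0.001560) = 62.85 m/day.

62.8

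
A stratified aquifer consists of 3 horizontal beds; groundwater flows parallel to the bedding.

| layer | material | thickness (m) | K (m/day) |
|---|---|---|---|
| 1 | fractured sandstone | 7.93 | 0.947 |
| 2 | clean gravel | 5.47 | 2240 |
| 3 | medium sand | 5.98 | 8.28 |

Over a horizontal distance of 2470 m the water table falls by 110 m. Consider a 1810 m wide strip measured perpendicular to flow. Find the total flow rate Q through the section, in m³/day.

992000

Flow is parallel to layering, so each bed carries its own Darcy discharge and the transmissivities add.
Σ(K_i·b_i) = 0.947×7.93 + 2240×5.47 + 8.28×5.98 = 12310 m²/day.
Hydraulic gradient i = Δh / L = 110 / 2470 = 0.04453.
Q = Σ(K_i·b_i) · W · i = 12310 × 1810 × 0.04453 = 9.923e+05 m³/day.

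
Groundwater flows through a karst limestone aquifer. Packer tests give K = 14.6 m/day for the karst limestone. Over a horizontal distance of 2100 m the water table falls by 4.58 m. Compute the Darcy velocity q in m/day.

Hydraulic gradient i = Δh / L = 4.58 / 2100 = 0.002181.
Specific discharge q = K · i = 14.60 × 0.002181 = 0.03184 m/day.

0.0318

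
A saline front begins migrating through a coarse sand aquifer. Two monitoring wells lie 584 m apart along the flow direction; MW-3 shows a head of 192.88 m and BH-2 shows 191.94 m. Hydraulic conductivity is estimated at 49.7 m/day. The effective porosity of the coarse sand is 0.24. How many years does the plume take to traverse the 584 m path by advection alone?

Hydraulic gradient i = (192.88 − 191.94) / 584 = 0.94 / 584 = 0.001610.
Darcy flux q = K · i = 49.70 × 0.001610 = 0.08000 m/day.
Seepage velocity v = q / n_e = 0.08000 / 0.24 = 0.3333 m/day.
Travel time t = L / v = 584 / 0.3333 = 1752 days = 4.797 years.

4.80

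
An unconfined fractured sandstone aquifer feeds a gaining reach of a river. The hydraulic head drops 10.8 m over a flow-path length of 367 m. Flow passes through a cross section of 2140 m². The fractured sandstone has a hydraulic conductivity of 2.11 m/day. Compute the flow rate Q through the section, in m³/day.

133

Hydraulic gradient i = Δh / L = 10.8 / 367 = 0.02943.
Darcy's law: Q = K · A · i = 2.110 × 2140 × 0.02943 = 132.9 m³/day.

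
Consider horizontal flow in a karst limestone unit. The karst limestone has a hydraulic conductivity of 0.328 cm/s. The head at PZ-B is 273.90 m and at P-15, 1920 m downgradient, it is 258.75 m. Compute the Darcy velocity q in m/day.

Convert K: 0.328 cm/s × 864 = 283.4 m/day.
Hydraulic gradient i = (273.90 − 258.75) / 1920 = 15.15 / 1920 = 0.007891.
Specific discharge q = K · i = 283.4 × 0.007891 = 2.236 m/day.

2.24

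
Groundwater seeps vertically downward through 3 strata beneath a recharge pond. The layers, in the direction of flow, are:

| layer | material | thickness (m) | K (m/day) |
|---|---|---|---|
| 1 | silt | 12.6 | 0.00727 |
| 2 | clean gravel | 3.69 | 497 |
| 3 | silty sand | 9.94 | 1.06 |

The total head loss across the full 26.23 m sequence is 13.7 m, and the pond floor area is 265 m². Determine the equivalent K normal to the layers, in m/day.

0.0151

Flow is perpendicular to layering, so the layers act in series and the equivalent K is the thickness-weighted harmonic mean.
Total thickness L = 12.6 + 3.69 + 9.94 = 26.23 m.
Σ(b_i/K_i) = 12.6/0.00727 + 3.69/497 + 9.94/1.06 = 1743 d.
K_eq = L / Σ(b_i/K_i) = 26.23 / 1743 = 0.01505 m/day.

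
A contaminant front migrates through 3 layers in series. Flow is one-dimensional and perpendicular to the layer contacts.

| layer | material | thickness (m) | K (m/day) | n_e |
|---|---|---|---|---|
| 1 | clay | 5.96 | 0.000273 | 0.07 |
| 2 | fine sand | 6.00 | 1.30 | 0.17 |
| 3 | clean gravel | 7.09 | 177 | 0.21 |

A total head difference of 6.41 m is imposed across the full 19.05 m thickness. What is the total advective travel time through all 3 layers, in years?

With flow normal to the layers, continuity requires the same specific discharge q through every layer.
Σ(b_i/K_i) = 5.96/0.000273 + 6.00/1.30 + 7.09/177 = 21836 d.
q = Δh / Σ(b_i/K_i) = 6.41 / 21836 = 0.0002935 m/day.
In each layer the seepage velocity is v_i = q/n_i, so the layer transit time is t_i = b_i·n_i / q:
  layer 1 (clay): t_1 = 5.96 × 0.07 / 0.0002935 = 1421 d
  layer 2 (fine sand): t_2 = 6.00 × 0.17 / 0.0002935 = 3475 d
  layer 3 (clean gravel): t_3 = 7.09 × 0.21 / 0.0002935 = 5072 d
Total t = Σ t_i = 9968 days = 27.29 years.

27.3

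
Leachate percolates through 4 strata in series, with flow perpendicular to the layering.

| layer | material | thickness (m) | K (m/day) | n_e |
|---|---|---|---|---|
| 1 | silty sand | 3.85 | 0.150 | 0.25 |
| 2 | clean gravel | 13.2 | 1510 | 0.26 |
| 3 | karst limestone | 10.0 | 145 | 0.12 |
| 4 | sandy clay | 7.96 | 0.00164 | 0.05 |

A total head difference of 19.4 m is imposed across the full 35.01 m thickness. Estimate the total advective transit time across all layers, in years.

With flow normal to the layers, continuity requires the same specific discharge q through every layer.
Σ(b_i/K_i) = 3.85/0.150 + 13.2/1510 + 10.0/145 + 7.96/0.00164 = 4879 d.
q = Δh / Σ(b_i/K_i) = 19.4 / 4879 = 0.003976 m/day.
In each layer the seepage velocity is v_i = q/n_i, so the layer transit time is t_i = b_i·n_i / q:
  layer 1 (silty sand): t_1 = 3.85 × 0.25 / 0.003976 = 242.1 d
  layer 2 (clean gravel): t_2 = 13.2 × 0.26 / 0.003976 = 863.2 d
  layer 3 (karst limestone): t_3 = 10.0 × 0.12 / 0.003976 = 301.8 d
  layer 4 (sandy clay): t_4 = 7.96 × 0.05 / 0.003976 = 100.1 d
Total t = Σ t_i = 1507 days = 4.127 years.

4.13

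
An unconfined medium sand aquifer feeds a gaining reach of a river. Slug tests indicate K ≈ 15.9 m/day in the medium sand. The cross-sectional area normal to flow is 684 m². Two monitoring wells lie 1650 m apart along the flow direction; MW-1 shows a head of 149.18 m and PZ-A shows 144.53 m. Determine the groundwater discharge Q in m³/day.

30.6

Hydraulic gradient i = (149.18 − 144.53) / 1650 = 4.65 / 1650 = 0.002818.
Darcy's law: Q = K · A · i = 15.90 × 684.0 × 0.002818 = 30.65 m³/day.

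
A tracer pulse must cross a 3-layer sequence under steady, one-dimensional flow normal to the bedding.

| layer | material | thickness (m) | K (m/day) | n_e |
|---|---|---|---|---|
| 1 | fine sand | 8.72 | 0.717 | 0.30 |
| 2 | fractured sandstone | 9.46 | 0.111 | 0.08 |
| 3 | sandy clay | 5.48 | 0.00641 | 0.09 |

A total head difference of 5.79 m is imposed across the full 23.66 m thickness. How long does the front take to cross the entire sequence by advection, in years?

1.74

With flow normal to the layers, continuity requires the same specific discharge q through every layer.
Σ(b_i/K_i) = 8.72/0.717 + 9.46/0.111 + 5.48/0.00641 = 952.3 d.
q = Δh / Σ(b_i/K_i) = 5.79 / 952.3 = 0.006080 m/day.
In each layer the seepage velocity is v_i = q/n_i, so the layer transit time is t_i = b_i·n_i / q:
  layer 1 (fine sand): t_1 = 8.72 × 0.30 / 0.006080 = 430.3 d
  layer 2 (fractured sandstone): t_2 = 9.46 × 0.08 / 0.006080 = 124.5 d
  layer 3 (sandy clay): t_3 = 5.48 × 0.09 / 0.006080 = 81.12 d
Total t = Σ t_i = 635.9 days = 1.741 years.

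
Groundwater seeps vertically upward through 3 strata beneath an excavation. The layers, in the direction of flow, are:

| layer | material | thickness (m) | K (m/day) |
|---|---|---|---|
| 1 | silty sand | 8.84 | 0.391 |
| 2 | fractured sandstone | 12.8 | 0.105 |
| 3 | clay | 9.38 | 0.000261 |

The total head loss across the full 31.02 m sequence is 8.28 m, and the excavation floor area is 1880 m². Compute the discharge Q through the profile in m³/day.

Flow is perpendicular to layering, so the layers act in series and the equivalent K is the thickness-weighted harmonic mean.
Total thickness L = 8.84 + 12.8 + 9.38 = 31.02 m.
Σ(b_i/K_i) = 8.84/0.391 + 12.8/0.105 + 9.38/0.000261 = 36083 d.
K_eq = L / Σ(b_i/K_i) = 31.02 / 36083 = 0.0008597 m/day.
Q = K_eq · A · (Δh/L) = 0.0008597 × 1880 × (8.28/31.02) = 0.4314 m³/day.

0.431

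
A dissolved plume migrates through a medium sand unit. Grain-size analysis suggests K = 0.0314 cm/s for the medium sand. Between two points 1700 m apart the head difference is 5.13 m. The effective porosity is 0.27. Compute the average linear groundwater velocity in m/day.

Convert K: 0.0314 cm/s × 864 = 27.13 m/day.
Hydraulic gradient i = Δh / L = 5.13 / 1700 = 0.003018.
Darcy flux q = K · i = 27.13 × 0.003018 = 0.08187 m/day.
Seepage velocity v = q / n_e = 0.08187 / 0.27 = 0.3032 m/day.

0.303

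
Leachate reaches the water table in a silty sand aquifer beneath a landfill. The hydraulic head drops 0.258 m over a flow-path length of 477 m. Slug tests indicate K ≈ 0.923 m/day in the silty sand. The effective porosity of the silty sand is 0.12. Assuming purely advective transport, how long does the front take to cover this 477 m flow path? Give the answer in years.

314

Hydraulic gradient i = Δh / L = 0.258 / 477 = 0.0005409.
Darcy flux q = K · i = 0.9230 × 0.0005409 = 0.0004992 m/day.
Seepage velocity v = q / n_e = 0.0004992 / 0.12 = 0.004160 m/day.
Travel time t = L / v = 477 / 0.004160 = 1.147e+05 days = 313.9 years.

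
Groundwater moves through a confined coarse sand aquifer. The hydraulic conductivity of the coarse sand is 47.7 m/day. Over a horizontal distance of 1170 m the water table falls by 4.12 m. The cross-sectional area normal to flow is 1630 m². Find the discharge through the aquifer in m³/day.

Hydraulic gradient i = Δh / L = 4.12 / 1170 = 0.003521.
Darcy's law: Q = K · A · i = 47.70 × 1630 × 0.003521 = 273.8 m³/day.

274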